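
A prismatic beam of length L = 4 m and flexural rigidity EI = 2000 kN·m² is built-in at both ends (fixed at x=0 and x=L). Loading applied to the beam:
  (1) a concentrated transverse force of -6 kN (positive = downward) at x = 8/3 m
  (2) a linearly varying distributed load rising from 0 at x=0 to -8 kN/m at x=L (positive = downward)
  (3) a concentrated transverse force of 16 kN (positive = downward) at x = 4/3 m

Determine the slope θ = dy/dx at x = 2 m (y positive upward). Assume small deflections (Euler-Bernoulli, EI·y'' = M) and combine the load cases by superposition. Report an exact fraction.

Load 1 — point force P=-6 kN at a=8/3 m (b=L-a=4/3):
  θ_1 = -Pb²x(2aL-(3a+b)x)/(2L³EI)  [x≤a] = -(-6)·(4/3)²·2·(2·(8/3)·4-(3·(8/3)+(4/3))·2)/(2·4³·2000) = 1/4500 rad
Load 2 — triangular load w₀=-8 kN/m (0→w₀ over full span):
  θ_2 = -w₀(2x(L-x)(L-2x)(x+2L)+x²(L-x)²)/(120LEI) = -(-8)·(2·2·(4-2)·(4-2·2)·(2+2·4)+2²·(4-2)²)/(120·4·2000) = 1/7500 rad
Load 3 — point force P=16 kN at a=4/3 m (b=L-a=8/3):
  θ_3 = Pa²(L-x)(2bL-(3b+a)(L-x))/(2L³EI)  [x>a] = 16·(4/3)²·(4-2)·(2·(8/3)·4-(3·(8/3)+(4/3))·(4-2))/(2·4³·2000) = 2/3375 rad
Superposition: θ = Σ θ_i = 16/16875 rad ≈ 0.000948 rad

θ(2) = 16/16875 rad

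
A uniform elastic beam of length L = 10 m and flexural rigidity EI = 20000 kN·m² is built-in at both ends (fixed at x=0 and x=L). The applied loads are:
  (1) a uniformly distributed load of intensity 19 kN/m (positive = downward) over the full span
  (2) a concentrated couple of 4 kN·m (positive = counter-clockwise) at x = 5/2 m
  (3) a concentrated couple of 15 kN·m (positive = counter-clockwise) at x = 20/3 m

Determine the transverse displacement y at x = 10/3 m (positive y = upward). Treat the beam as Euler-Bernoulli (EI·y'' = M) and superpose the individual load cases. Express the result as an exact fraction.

Load 1 — uniform load w=19 kN/m over full span:
  y_1 = -wx²(L-x)²/(24EI) = -19·(10/3)²·(10-(10/3))²/(24·20000) = -19/972 m
Load 2 — applied couple M₀=4 kN·m at a=5/2 m (b=L-a=15/2):
  y_2 = (R_Ax³/6 - M_Ax²/2 - M₀(x-a)²/2)/EI  [x>a] with R_A=9/20, M_A=-3/4 = ((9/20)·(10/3)³/6 - (-3/4)·(10/3)²/2 - 4·((10/3)-(5/2))²/2)/20000 = 1/3600 m
Load 3 — applied couple M₀=15 kN·m at a=20/3 m (b=L-a=10/3):
  y_3 = (R_Ax³/6 - M_Ax²/2)/EI  [x≤a] with R_A=2, M_A=5 = (2·(10/3)³/6 - 5·(10/3)²/2)/20000 = -1/1296 m
Superposition: y = Σ y_i = -487/24300 m ≈ -0.020041 m

y(10/3) = -487/24300 m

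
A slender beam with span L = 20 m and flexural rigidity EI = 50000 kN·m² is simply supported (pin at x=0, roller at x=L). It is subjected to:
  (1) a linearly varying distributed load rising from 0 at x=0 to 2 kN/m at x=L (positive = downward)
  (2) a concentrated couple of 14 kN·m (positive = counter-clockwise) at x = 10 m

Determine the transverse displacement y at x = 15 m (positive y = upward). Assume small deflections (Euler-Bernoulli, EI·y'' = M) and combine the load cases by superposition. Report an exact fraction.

Load 1 — triangular load w₀=2 kN/m (0→w₀ over full span):
  y_1 = -w₀x(7L⁴-10L²x²+3x⁴)/(360LEI) = -2·15·(7·20⁴-10·20²·15²+3·15⁴)/(360·20·50000) = -119/3840 m
Load 2 — applied couple M₀=14 kN·m at a=10 m (b=L-a=10):
  y_2 = (M₀x³/(6L)-M₀(x-a)²/2+C₁x)/EI  [x>a] with C₁=M₀(3b²-L²)/(6L)=-35/3 = (14·15³/(6·20)-14·(15-10)²/2+(-35/3)·15)/50000 = 7/8000 m
Superposition: y = Σ y_i = -2891/96000 m ≈ -0.030115 m

y(15) = -2891/96000 m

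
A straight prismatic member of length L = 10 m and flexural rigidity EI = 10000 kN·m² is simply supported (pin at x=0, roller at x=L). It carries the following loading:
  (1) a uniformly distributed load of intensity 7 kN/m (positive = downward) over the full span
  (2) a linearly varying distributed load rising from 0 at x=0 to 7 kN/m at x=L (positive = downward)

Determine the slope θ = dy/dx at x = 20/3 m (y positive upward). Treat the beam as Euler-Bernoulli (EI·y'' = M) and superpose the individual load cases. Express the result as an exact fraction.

Load 1 — uniform load w=7 kN/m over full span:
  θ_1 = -w(L³-6Lx²+4x³)/(24EI) = -7·(10³-6·10·(20/3)²+4·(20/3)³)/(24·10000) = 91/6480 rad
Load 2 — triangular load w₀=7 kN/m (0→w₀ over full span):
  θ_2 = -w₀(7L⁴-30L²x²+15x⁴)/(360LEI) = -7·(7·10⁴-30·10²·(20/3)²+15·(20/3)⁴)/(360·10·10000) = 637/97200 rad
Superposition: θ = Σ θ_i = 1001/48600 rad ≈ 0.020597 rad

θ(20/3) = 1001/48600 rad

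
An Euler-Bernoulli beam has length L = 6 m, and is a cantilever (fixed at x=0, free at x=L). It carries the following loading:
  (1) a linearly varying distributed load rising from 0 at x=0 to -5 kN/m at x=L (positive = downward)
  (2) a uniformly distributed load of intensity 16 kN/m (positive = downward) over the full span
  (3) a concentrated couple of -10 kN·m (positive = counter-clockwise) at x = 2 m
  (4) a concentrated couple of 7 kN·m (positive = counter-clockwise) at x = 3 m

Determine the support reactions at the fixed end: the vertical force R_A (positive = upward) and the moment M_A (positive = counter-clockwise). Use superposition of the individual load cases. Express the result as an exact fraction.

R_A = 81 kN, M_A = 231 kN·m

Load 1 — triangular load w₀=-5 kN/m (0→w₀ over full span):
  R_A = w₀L/2 = (-5)·6/2 = -15 kN
  M_A = w₀L²/3 = (-5)·6²/3 = -60 kN·m
Load 2 — uniform load w=16 kN/m over full span:
  R_A = wL = 16·6 = 96 kN
  M_A = wL²/2 = 16·6²/2 = 288 kN·m
Load 3 — applied couple M₀=-10 kN·m at a=2 m (b=L-a=4):
  R_A = 0 kN
  M_A = -M₀ = -(-10) = 10 kN·m
Load 4 — applied couple M₀=7 kN·m at a=3 m (b=L-a=3):
  R_A = 0 kN
  M_A = -M₀ = -7 kN·m
Superposition: R_A = 81 kN, M_A = 231 kN·m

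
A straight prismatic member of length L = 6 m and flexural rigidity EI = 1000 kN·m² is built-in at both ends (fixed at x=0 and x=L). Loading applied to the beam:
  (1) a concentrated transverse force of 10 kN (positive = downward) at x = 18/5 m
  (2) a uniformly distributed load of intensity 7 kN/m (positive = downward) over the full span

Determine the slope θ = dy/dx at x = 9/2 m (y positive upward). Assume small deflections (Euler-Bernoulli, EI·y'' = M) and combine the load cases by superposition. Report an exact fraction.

Load 1 — point force P=10 kN at a=18/5 m (b=L-a=12/5):
  θ_1 = Pa²(L-x)(2bL-(3b+a)(L-x))/(2L³EI)  [x>a] = 10·(18/5)²·(6-(9/2))·(2·(12/5)·6-(3·(12/5)+(18/5))·(6-(9/2)))/(2·6³·1000) = 567/100000 rad
Load 2 — uniform load w=7 kN/m over full span:
  θ_2 = -wx(L-x)(L-2x)/(12EI) = -7·(9/2)·(6-(9/2))·(6-2·(9/2))/(12·1000) = 189/16000 rad
Superposition: θ = Σ θ_i = 6993/400000 rad ≈ 0.017483 rad

θ(9/2) = 6993/400000 rad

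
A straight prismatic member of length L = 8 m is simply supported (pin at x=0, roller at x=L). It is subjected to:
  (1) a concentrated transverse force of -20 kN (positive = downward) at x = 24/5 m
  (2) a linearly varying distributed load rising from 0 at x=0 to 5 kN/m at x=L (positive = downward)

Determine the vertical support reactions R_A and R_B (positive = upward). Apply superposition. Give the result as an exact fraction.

R_A = -4/3 kN, R_B = 4/3 kN

Load 1 — point force P=-20 kN at a=24/5 m (b=L-a=16/5):
  R_A = Pb/L = (-20)·(16/5)/8 = -8 kN
  R_B = Pa/L = (-20)·(24/5)/8 = -12 kN
Load 2 — triangular load w₀=5 kN/m (0→w₀ over full span):
  R_A = w₀L/6 = 5·8/6 = 20/3 kN
  R_B = w₀L/3 = 5·8/3 = 40/3 kN
Superposition: R_A = -4/3 kN, R_B = 4/3 kN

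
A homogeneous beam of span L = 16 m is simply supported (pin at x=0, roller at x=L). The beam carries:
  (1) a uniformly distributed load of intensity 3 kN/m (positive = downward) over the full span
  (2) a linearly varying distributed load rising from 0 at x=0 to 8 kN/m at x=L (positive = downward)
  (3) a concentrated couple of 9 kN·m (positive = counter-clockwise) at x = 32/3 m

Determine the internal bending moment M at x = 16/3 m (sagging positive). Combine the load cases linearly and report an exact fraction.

Load 1 — uniform load w=3 kN/m over full span:
  M_1 = wx(L-x)/2 = 3·(16/3)·(16-(16/3))/2 = 256/3 kN·m
Load 2 — triangular load w₀=8 kN/m (0→w₀ over full span):
  M_2 = w₀Lx/6 - w₀x³/(6L) = 8·16·(16/3)/6 - 8·(16/3)³/(6·16) = 8192/81 kN·m
Load 3 — applied couple M₀=9 kN·m at a=32/3 m (b=L-a=16/3):
  M_3 = M₀x/L  [x≤a] = 9·(16/3)/16 = 3 kN·m
Superposition: M = Σ M_i = 15347/81 kN·m ≈ 189.469136 kN·m

M(16/3) = 15347/81 kN·m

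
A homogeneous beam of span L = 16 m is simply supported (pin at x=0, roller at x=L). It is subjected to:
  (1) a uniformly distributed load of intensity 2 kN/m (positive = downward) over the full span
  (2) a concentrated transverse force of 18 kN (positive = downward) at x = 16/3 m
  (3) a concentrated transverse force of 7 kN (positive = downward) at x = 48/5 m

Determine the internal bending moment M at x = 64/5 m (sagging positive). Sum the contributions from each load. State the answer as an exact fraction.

M(64/5) = 368/5 kN·m

Load 1 — uniform load w=2 kN/m over full span:
  M_1 = wx(L-x)/2 = 2·(64/5)·(16-(64/5))/2 = 1024/25 kN·m
Load 2 — point force P=18 kN at a=16/3 m (b=L-a=32/3):
  M_2 = Pa(L-x)/L  [x>a] = 18·(16/3)·(16-(64/5))/16 = 96/5 kN·m
Load 3 — point force P=7 kN at a=48/5 m (b=L-a=32/5):
  M_3 = Pa(L-x)/L  [x>a] = 7·(48/5)·(16-(64/5))/16 = 336/25 kN·m
Superposition: M = Σ M_i = 368/5 kN·m ≈ 73.600000 kN·m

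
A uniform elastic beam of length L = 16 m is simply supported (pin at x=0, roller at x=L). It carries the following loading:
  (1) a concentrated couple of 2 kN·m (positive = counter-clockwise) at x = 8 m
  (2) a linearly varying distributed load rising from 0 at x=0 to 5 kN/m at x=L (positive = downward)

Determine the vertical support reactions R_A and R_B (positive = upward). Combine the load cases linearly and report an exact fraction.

Load 1 — applied couple M₀=2 kN·m at a=8 m (b=L-a=8):
  R_A = M₀/L = 2/16 = 1/8 kN
  R_B = -M₀/L = -2/16 = -1/8 kN
Load 2 — triangular load w₀=5 kN/m (0→w₀ over full span):
  R_A = w₀L/6 = 5·16/6 = 40/3 kN
  R_B = w₀L/3 = 5·16/3 = 80/3 kN
Superposition: R_A = 323/24 kN, R_B = 637/24 kN

R_A = 323/24 kN, R_B = 637/24 kN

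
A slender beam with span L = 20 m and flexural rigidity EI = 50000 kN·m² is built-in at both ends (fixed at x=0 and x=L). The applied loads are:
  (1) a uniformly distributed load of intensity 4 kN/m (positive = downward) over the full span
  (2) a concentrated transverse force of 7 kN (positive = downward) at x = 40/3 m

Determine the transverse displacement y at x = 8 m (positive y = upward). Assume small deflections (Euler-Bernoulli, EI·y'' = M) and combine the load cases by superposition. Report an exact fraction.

Load 1 — uniform load w=4 kN/m over full span:
  y_1 = -wx²(L-x)²/(24EI) = -4·8²·(20-8)²/(24·50000) = -96/3125 m
Load 2 — point force P=7 kN at a=40/3 m (b=L-a=20/3):
  y_2 = -Pb²x²(3aL-(3a+b)x)/(6L³EI)  [x≤a] = -7·(20/3)²·8²·(3·(40/3)·20-(3·(40/3)+(20/3))·8)/(6·20³·50000) = -896/253125 m
Superposition: y = Σ y_i = -8672/253125 m ≈ -0.034260 m

y(8) = -8672/253125 m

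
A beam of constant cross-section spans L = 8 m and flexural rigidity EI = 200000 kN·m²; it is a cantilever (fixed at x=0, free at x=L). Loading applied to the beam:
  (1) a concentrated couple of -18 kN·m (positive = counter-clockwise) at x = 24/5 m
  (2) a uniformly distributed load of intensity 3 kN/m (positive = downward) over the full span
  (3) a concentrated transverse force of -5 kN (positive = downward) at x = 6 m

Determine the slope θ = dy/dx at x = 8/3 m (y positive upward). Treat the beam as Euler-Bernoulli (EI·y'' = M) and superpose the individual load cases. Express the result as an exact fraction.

θ(8/3) = -14/16875 rad

Load 1 — applied couple M₀=-18 kN·m at a=24/5 m (b=L-a=16/5):
  θ_1 = M₀x/EI  [x≤a] = (-18)·(8/3)/200000 = -3/12500 rad
Load 2 — uniform load w=3 kN/m over full span:
  θ_2 = -wx(x²-3Lx+3L²)/(6EI) = -3·(8/3)·((8/3)²-3·8·(8/3)+3·8²)/(6·200000) = -76/84375 rad
Load 3 — point force P=-5 kN at a=6 m (b=L-a=2):
  θ_3 = -Px(2a-x)/(2EI)  [x≤a] = -(-5)·(8/3)·(2·6-(8/3))/(2·200000) = 7/22500 rad
Superposition: θ = Σ θ_i = -14/16875 rad ≈ -0.000830 rad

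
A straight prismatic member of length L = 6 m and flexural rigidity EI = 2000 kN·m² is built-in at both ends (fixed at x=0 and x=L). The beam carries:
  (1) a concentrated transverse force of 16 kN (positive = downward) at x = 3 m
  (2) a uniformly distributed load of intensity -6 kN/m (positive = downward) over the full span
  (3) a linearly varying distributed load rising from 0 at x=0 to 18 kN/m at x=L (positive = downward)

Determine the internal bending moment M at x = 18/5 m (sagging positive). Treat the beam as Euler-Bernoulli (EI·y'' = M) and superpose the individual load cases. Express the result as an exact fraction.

Load 1 — point force P=16 kN at a=3 m (b=L-a=3):
  M_1 = Pa²(a+3b)(L-x)/L³ - Pa²b/L²  [x>a] = 16·3²·(3+3·3)·(6-(18/5))/6³ - 16·3²·3/6² = 36/5 kN·m
Load 2 — uniform load w=-6 kN/m over full span:
  M_2 = wLx/2 - wL²/12 - wx²/2 = (-6)·6·(18/5)/2 - (-6)·6²/12 - (-6)·(18/5)²/2 = -198/25 kN·m
Load 3 — triangular load w₀=18 kN/m (0→w₀ over full span):
  M_3 = 3w₀Lx/20 - w₀L²/30 - w₀x³/(6L) = 3·18·6·(18/5)/20 - 18·6²/30 - 18·(18/5)³/(6·6) = 1674/125 kN·m
Superposition: M = Σ M_i = 1584/125 kN·m ≈ 12.672000 kN·m

M(18/5) = 1584/125 kN·m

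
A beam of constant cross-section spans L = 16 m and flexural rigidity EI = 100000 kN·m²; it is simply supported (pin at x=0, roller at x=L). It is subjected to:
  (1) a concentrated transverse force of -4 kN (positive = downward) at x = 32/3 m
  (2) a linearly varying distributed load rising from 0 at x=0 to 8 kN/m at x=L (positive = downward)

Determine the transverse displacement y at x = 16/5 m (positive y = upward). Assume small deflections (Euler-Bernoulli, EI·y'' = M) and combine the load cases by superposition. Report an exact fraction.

Load 1 — point force P=-4 kN at a=32/3 m (b=L-a=16/3):
  y_1 = -Pbx(L²-b²-x²)/(6LEI)  [x≤a] = -(-4)·(16/3)·(16/5)·(16²-(16/3)²-(16/5)²)/(6·16·100000) = 48896/31640625 m
Load 2 — triangular load w₀=8 kN/m (0→w₀ over full span):
  y_2 = -w₀x(7L⁴-10L²x²+3x⁴)/(360LEI) = -8·(16/5)·(7·16⁴-10·16²·(16/5)²+3·(16/5)⁴)/(360·16·100000) = -2818048/146484375 m
Superposition: y = Σ y_i = -69975296/3955078125 m ≈ -0.017693 m

y(16/5) = -69975296/3955078125 m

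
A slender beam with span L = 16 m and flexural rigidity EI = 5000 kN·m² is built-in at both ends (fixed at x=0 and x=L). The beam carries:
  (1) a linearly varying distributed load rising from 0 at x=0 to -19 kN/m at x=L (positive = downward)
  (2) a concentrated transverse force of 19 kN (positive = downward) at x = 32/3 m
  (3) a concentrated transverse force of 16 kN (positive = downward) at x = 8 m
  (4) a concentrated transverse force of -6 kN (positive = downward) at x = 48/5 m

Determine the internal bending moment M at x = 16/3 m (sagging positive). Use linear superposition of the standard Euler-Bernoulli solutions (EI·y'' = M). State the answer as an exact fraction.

Load 1 — triangular load w₀=-19 kN/m (0→w₀ over full span):
  M_1 = 3w₀Lx/20 - w₀L²/30 - w₀x³/(6L) = 3·(-19)·16·(16/3)/20 - (-19)·16²/30 - (-19)·(16/3)³/(6·16) = -20672/405 kN·m
Load 2 — point force P=19 kN at a=32/3 m (b=L-a=16/3):
  M_2 = Pb²(3a+b)x/L³ - Pab²/L²  [x≤a] = 19·(16/3)²·(3·(32/3)+(16/3))·(16/3)/16³ - 19·(32/3)·(16/3)²/16² = 304/81 kN·m
Load 3 — point force P=16 kN at a=8 m (b=L-a=8):
  M_3 = Pb²(3a+b)x/L³ - Pab²/L²  [x≤a] = 16·8²·(3·8+8)·(16/3)/16³ - 16·8·8²/16² = 32/3 kN·m
Load 4 — point force P=-6 kN at a=48/5 m (b=L-a=32/5):
  M_4 = Pb²(3a+b)x/L³ - Pab²/L²  [x≤a] = (-6)·(32/5)²·(3·(48/5)+(32/5))·(16/3)/16³ - (-6)·(48/5)·(32/5)²/16² = -256/125 kN·m
Superposition: M = Σ M_i = -43504/1125 kN·m ≈ -38.670222 kN·m

M(16/3) = -43504/1125 kN·m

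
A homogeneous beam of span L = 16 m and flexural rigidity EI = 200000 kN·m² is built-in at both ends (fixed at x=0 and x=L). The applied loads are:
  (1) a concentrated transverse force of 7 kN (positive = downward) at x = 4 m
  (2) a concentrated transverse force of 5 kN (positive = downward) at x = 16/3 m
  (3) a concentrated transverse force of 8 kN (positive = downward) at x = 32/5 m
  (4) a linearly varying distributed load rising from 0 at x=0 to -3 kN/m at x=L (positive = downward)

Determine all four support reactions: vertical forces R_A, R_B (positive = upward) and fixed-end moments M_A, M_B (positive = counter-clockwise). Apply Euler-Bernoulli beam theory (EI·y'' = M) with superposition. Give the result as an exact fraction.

R_A = 820147/108000 kN, M_A = 275857/13500 kN·m, R_B = -1252147/108000 kN, M_B = 201637/13500 kN·m

Load 1 — point force P=7 kN at a=4 m (b=L-a=12):
  R_A = Pb²(3a+b)/L³ = 7·12²·(3·4+12)/16³ = 189/32 kN
  M_A = Pab²/L² = 7·4·12²/16² = 63/4 kN·m
  R_B = Pa²(a+3b)/L³ = 7·4²·(4+3·12)/16³ = 35/32 kN
  M_B = -Pa²b/L² = -7·4²·12/16² = -21/4 kN·m
Load 2 — point force P=5 kN at a=16/3 m (b=L-a=32/3):
  R_A = Pb²(3a+b)/L³ = 5·(32/3)²·(3·(16/3)+(32/3))/16³ = 100/27 kN
  M_A = Pab²/L² = 5·(16/3)·(32/3)²/16² = 320/27 kN·m
  R_B = Pa²(a+3b)/L³ = 5·(16/3)²·((16/3)+3·(32/3))/16³ = 35/27 kN
  M_B = -Pa²b/L² = -5·(16/3)²·(32/3)/16² = -160/27 kN·m
Load 3 — point force P=8 kN at a=32/5 m (b=L-a=48/5):
  R_A = Pb²(3a+b)/L³ = 8·(48/5)²·(3·(32/5)+(48/5))/16³ = 648/125 kN
  M_A = Pab²/L² = 8·(32/5)·(48/5)²/16² = 2304/125 kN·m
  R_B = Pa²(a+3b)/L³ = 8·(32/5)²·((32/5)+3·(48/5))/16³ = 352/125 kN
  M_B = -Pa²b/L² = -8·(32/5)²·(48/5)/16² = -1536/125 kN·m
Load 4 — triangular load w₀=-3 kN/m (0→w₀ over full span):
  R_A = 3w₀L/20 = 3·(-3)·16/20 = -36/5 kN
  M_A = w₀L²/30 = (-3)·16²/30 = -128/5 kN·m
  R_B = 7w₀L/20 = 7·(-3)·16/20 = -84/5 kN
  M_B = -w₀L²/20 = -(-3)·16²/20 = 192/5 kN·m
Superposition: R_A = 820147/108000 kN, M_A = 275857/13500 kN·m, R_B = -1252147/108000 kN, M_B = 201637/13500 kN·m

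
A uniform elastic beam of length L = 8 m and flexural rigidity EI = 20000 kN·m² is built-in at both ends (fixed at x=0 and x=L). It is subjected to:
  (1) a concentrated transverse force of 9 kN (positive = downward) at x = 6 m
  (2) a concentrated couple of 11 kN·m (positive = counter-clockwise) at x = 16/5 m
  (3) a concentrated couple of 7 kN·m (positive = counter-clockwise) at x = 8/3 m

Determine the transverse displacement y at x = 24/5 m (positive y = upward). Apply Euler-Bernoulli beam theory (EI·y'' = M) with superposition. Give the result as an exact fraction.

Load 1 — point force P=9 kN at a=6 m (b=L-a=2):
  y_1 = -Pb²x²(3aL-(3a+b)x)/(6L³EI)  [x≤a] = -9·2²·(24/5)²·(3·6·8-(3·6+2)·(24/5))/(6·8³·20000) = -81/125000 m
Load 2 — applied couple M₀=11 kN·m at a=16/5 m (b=L-a=24/5):
  y_2 = (R_Ax³/6 - M_Ax²/2 - M₀(x-a)²/2)/EI  [x>a] with R_A=99/50, M_A=33/25 = ((99/50)·(24/5)³/6 - (33/25)·(24/5)²/2 - 11·((24/5)-(16/5))²/2)/20000 = 704/1953125 m
Load 3 — applied couple M₀=7 kN·m at a=8/3 m (b=L-a=16/3):
  y_3 = (R_Ax³/6 - M_Ax²/2 - M₀(x-a)²/2)/EI  [x>a] with R_A=7/6, M_A=0 = ((7/6)·(24/5)³/6 - 0·(24/5)²/2 - 7·((24/5)-(8/3))²/2)/20000 = 196/703125 m
Superposition: y = Σ y_i = -1237/140625000 m ≈ -0.000009 m

y(24/5) = -1237/140625000 m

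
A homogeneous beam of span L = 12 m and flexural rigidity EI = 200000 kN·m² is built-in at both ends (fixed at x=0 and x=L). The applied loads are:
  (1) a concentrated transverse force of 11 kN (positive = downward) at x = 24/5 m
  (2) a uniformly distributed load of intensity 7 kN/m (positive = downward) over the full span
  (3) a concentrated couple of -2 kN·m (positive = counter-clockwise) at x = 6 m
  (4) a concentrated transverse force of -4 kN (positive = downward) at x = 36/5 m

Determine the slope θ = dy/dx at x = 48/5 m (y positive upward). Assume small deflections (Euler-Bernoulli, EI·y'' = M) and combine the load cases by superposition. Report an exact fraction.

θ(48/5) = 16779/31250000 rad

Load 1 — point force P=11 kN at a=24/5 m (b=L-a=36/5):
  θ_1 = Pa²(L-x)(2bL-(3b+a)(L-x))/(2L³EI)  [x>a] = 11·(24/5)²·(12-(48/5))·(2·(36/5)·12-(3·(36/5)+(24/5))·(12-(48/5)))/(2·12³·200000) = 1881/19531250 rad
Load 2 — uniform load w=7 kN/m over full span:
  θ_2 = -wx(L-x)(L-2x)/(12EI) = -7·(48/5)·(12-(48/5))·(12-2·(48/5))/(12·200000) = 189/390625 rad
Load 3 — applied couple M₀=-2 kN·m at a=6 m (b=L-a=6):
  θ_3 = (R_Ax²/2 - M_Ax - M₀(x-a))/EI  [x>a] with R_A=-1/4, M_A=-1/2 = ((-1/4)·(48/5)²/2 - (-1/2)·(48/5) - (-2)·((48/5)-6))/200000 = 3/1250000 rad
Load 4 — point force P=-4 kN at a=36/5 m (b=L-a=24/5):
  θ_4 = Pa²(L-x)(2bL-(3b+a)(L-x))/(2L³EI)  [x>a] = (-4)·(36/5)²·(12-(48/5))·(2·(24/5)·12-(3·(24/5)+(36/5))·(12-(48/5)))/(2·12³·200000) = -891/19531250 rad
Superposition: θ = Σ θ_i = 16779/31250000 rad ≈ 0.000537 rad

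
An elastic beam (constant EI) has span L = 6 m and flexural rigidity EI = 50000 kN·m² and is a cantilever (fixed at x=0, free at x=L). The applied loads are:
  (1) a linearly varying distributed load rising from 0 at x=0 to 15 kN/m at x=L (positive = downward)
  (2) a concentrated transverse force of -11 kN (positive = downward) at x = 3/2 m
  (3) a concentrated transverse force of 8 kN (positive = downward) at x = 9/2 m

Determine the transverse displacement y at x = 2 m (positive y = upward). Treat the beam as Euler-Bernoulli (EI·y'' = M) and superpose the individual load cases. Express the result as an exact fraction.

Load 1 — triangular load w₀=15 kN/m (0→w₀ over full span):
  y_1 = (w₀Lx³/12-w₀L²x²/6-w₀x⁵/(120L))/EI = (15·6·2³/12-15·6²·2²/6-15·2⁵/(120·6))/50000 = -451/75000 m
Load 2 — point force P=-11 kN at a=3/2 m (b=L-a=9/2):
  y_2 = -Pa²(3x-a)/(6EI)  [x>a] = -(-11)·(3/2)²·(3·2-(3/2))/(6·50000) = 297/800000 m
Load 3 — point force P=8 kN at a=9/2 m (b=L-a=3/2):
  y_3 = -Px²(3a-x)/(6EI)  [x≤a] = -8·2²·(3·(9/2)-2)/(6·50000) = -23/18750 m
Superposition: y = Σ y_i = -1099/160000 m ≈ -0.006869 m

y(2) = -1099/160000 m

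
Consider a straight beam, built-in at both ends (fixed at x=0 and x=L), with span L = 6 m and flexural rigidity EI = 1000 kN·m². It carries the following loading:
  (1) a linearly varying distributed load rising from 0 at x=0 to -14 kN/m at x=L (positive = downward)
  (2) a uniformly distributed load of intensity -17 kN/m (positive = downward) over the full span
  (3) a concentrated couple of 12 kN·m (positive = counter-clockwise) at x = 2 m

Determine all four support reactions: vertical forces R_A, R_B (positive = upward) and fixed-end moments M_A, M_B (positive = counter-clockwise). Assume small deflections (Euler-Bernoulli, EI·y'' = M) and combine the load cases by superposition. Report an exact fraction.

R_A = -914/15 kN, M_A = -339/5 kN·m, R_B = -1246/15 kN, M_B = 401/5 kN·m

Load 1 — triangular load w₀=-14 kN/m (0→w₀ over full span):
  R_A = 3w₀L/20 = 3·(-14)·6/20 = -63/5 kN
  M_A = w₀L²/30 = (-14)·6²/30 = -84/5 kN·m
  R_B = 7w₀L/20 = 7·(-14)·6/20 = -147/5 kN
  M_B = -w₀L²/20 = -(-14)·6²/20 = 126/5 kN·m
Load 2 — uniform load w=-17 kN/m over full span:
  R_A = wL/2 = (-17)·6/2 = -51 kN
  M_A = wL²/12 = (-17)·6²/12 = -51 kN·m
  R_B = wL/2 = (-17)·6/2 = -51 kN
  M_B = -wL²/12 = -(-17)·6²/12 = 51 kN·m
Load 3 — applied couple M₀=12 kN·m at a=2 m (b=L-a=4):
  R_A = 6M₀ab/L³ = 6·12·2·4/6³ = 8/3 kN
  M_A = M₀b(2a-b)/L² = 12·4·(2·2-4)/6² = 0 kN·m
  R_B = -6M₀ab/L³ = -6·12·2·4/6³ = -8/3 kN
  M_B = M₀a(2b-a)/L² = 12·2·(2·4-2)/6² = 4 kN·m
Superposition: R_A = -914/15 kN, M_A = -339/5 kN·m, R_B = -1246/15 kN, M_B = 401/5 kN·m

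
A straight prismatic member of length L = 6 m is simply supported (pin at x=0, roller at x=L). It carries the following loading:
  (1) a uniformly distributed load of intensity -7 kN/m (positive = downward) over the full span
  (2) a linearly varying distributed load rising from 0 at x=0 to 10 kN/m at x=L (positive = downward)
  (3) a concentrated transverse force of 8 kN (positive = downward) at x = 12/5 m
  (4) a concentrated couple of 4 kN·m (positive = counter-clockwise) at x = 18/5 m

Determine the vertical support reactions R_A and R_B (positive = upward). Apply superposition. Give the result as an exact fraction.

Load 1 — uniform load w=-7 kN/m over full span:
  R_A = wL/2 = (-7)·6/2 = -21 kN
  R_B = wL/2 = (-7)·6/2 = -21 kN
Load 2 — triangular load w₀=10 kN/m (0→w₀ over full span):
  R_A = w₀L/6 = 10·6/6 = 10 kN
  R_B = w₀L/3 = 10·6/3 = 20 kN
Load 3 — point force P=8 kN at a=12/5 m (b=L-a=18/5):
  R_A = Pb/L = 8·(18/5)/6 = 24/5 kN
  R_B = Pa/L = 8·(12/5)/6 = 16/5 kN
Load 4 — applied couple M₀=4 kN·m at a=18/5 m (b=L-a=12/5):
  R_A = M₀/L = 4/6 = 2/3 kN
  R_B = -M₀/L = -4/6 = -2/3 kN
Superposition: R_A = -83/15 kN, R_B = 23/15 kN

R_A = -83/15 kN, R_B = 23/15 kN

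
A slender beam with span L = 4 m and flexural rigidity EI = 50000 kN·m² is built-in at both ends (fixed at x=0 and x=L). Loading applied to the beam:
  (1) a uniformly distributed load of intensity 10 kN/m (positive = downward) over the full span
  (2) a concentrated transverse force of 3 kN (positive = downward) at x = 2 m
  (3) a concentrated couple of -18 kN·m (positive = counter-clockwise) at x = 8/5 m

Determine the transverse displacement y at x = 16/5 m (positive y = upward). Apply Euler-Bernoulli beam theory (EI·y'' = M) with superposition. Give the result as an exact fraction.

Load 1 — uniform load w=10 kN/m over full span:
  y_1 = -wx²(L-x)²/(24EI) = -10·(16/5)²·(4-(16/5))²/(24·50000) = -64/1171875 m
Load 2 — point force P=3 kN at a=2 m (b=L-a=2):
  y_2 = -Pa²(L-x)²(3bL-(3b+a)(L-x))/(6L³EI)  [x>a] = -3·2²·(4-(16/5))²·(3·2·4-(3·2+2)·(4-(16/5)))/(6·4³·50000) = -11/1562500 m
Load 3 — applied couple M₀=-18 kN·m at a=8/5 m (b=L-a=12/5):
  y_3 = (R_Ax³/6 - M_Ax²/2 - M₀(x-a)²/2)/EI  [x>a] with R_A=-162/25, M_A=-54/25 = ((-162/25)·(16/5)³/6 - (-54/25)·(16/5)²/2 - (-18)·((16/5)-(8/5))²/2)/50000 = -252/9765625 m
Superposition: y = Σ y_i = -10249/117187500 m ≈ -0.000087 m

y(16/5) = -10249/117187500 m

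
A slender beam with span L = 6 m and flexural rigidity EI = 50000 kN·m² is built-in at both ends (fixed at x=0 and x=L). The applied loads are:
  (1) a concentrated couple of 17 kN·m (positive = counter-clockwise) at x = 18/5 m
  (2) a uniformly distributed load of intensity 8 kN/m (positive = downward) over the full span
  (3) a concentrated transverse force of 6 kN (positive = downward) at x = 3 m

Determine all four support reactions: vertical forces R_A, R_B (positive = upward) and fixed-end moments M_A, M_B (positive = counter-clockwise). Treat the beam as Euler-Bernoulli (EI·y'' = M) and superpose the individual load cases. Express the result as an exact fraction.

Load 1 — applied couple M₀=17 kN·m at a=18/5 m (b=L-a=12/5):
  R_A = 6M₀ab/L³ = 6·17·(18/5)·(12/5)/6³ = 102/25 kN
  M_A = M₀b(2a-b)/L² = 17·(12/5)·(2·(18/5)-(12/5))/6² = 136/25 kN·m
  R_B = -6M₀ab/L³ = -6·17·(18/5)·(12/5)/6³ = -102/25 kN
  M_B = M₀a(2b-a)/L² = 17·(18/5)·(2·(12/5)-(18/5))/6² = 51/25 kN·m
Load 2 — uniform load w=8 kN/m over full span:
  R_A = wL/2 = 8·6/2 = 24 kN
  M_A = wL²/12 = 8·6²/12 = 24 kN·m
  R_B = wL/2 = 8·6/2 = 24 kN
  M_B = -wL²/12 = -8·6²/12 = -24 kN·m
Load 3 — point force P=6 kN at a=3 m (b=L-a=3):
  R_A = Pb²(3a+b)/L³ = 6·3²·(3·3+3)/6³ = 3 kN
  M_A = Pab²/L² = 6·3·3²/6² = 9/2 kN·m
  R_B = Pa²(a+3b)/L³ = 6·3²·(3+3·3)/6³ = 3 kN
  M_B = -Pa²b/L² = -6·3²·3/6² = -9/2 kN·m
Superposition: R_A = 777/25 kN, M_A = 1697/50 kN·m, R_B = 573/25 kN, M_B = -1323/50 kN·m

R_A = 777/25 kN, M_A = 1697/50 kN·m, R_B = 573/25 kN, M_B = -1323/50 kN·m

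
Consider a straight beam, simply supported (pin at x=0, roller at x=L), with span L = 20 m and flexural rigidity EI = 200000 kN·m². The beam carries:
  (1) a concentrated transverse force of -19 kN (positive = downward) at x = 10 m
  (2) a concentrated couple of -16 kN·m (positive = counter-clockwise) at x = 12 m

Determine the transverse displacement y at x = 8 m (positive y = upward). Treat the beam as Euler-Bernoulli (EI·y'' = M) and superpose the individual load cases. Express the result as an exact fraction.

Load 1 — point force P=-19 kN at a=10 m (b=L-a=10):
  y_1 = -Pbx(L²-b²-x²)/(6LEI)  [x≤a] = -(-19)·10·8·(20²-10²-8²)/(6·20·200000) = 1121/75000 m
Load 2 — applied couple M₀=-16 kN·m at a=12 m (b=L-a=8):
  y_2 = (M₀x³/(6L)+C₁x)/EI  [x≤a] with C₁=M₀(3b²-L²)/(6L)=416/15 = ((-16)·8³/(6·20)+(416/15)·8)/200000 = 12/15625 m
Superposition: y = Σ y_i = 5893/375000 m ≈ 0.015715 m

y(8) = 5893/375000 m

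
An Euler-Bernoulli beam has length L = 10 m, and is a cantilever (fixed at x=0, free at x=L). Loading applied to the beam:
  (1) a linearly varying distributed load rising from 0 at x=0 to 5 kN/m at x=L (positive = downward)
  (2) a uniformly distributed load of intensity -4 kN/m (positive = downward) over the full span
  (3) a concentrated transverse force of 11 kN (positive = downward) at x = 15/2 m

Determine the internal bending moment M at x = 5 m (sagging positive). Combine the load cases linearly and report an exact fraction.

Load 1 — triangular load w₀=5 kN/m (0→w₀ over full span):
  M_1 = w₀Lx/2 - w₀L²/3 - w₀x³/(6L) = 5·10·5/2 - 5·10²/3 - 5·5³/(6·10) = -625/12 kN·m
Load 2 — uniform load w=-4 kN/m over full span:
  M_2 = -w(L-x)²/2 = -(-4)·(10-5)²/2 = 50 kN·m
Load 3 — point force P=11 kN at a=15/2 m (b=L-a=5/2):
  M_3 = -P(a-x)  [x≤a] = -11·((15/2)-5) = -55/2 kN·m
Superposition: M = Σ M_i = -355/12 kN·m ≈ -29.583333 kN·m

M(5) = -355/12 kN·m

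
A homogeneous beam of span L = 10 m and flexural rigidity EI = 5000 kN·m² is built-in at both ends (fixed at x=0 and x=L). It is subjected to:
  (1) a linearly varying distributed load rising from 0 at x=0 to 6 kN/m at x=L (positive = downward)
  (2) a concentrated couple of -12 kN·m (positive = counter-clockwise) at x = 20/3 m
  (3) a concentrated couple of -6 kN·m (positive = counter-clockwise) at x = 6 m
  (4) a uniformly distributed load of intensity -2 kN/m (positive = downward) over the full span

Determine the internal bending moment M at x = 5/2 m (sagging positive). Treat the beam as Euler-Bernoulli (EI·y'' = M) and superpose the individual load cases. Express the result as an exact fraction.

Load 1 — triangular load w₀=6 kN/m (0→w₀ over full span):
  M_1 = 3w₀Lx/20 - w₀L²/30 - w₀x³/(6L) = 3·6·10·(5/2)/20 - 6·10²/30 - 6·(5/2)³/(6·10) = 15/16 kN·m
Load 2 — applied couple M₀=-12 kN·m at a=20/3 m (b=L-a=10/3):
  M_2 = R_Ax - M_A  [x≤a] with R_A=-8/5, M_A=-4 = (-8/5)·(5/2) - (-4) = 0 kN·m
Load 3 — applied couple M₀=-6 kN·m at a=6 m (b=L-a=4):
  M_3 = R_Ax - M_A  [x≤a] with R_A=-108/125, M_A=-48/25 = (-108/125)·(5/2) - (-48/25) = -6/25 kN·m
Load 4 — uniform load w=-2 kN/m over full span:
  M_4 = wLx/2 - wL²/12 - wx²/2 = (-2)·10·(5/2)/2 - (-2)·10²/12 - (-2)·(5/2)²/2 = -25/12 kN·m
Superposition: M = Σ M_i = -1663/1200 kN·m ≈ -1.385833 kN·m

M(5/2) = -1663/1200 kN·m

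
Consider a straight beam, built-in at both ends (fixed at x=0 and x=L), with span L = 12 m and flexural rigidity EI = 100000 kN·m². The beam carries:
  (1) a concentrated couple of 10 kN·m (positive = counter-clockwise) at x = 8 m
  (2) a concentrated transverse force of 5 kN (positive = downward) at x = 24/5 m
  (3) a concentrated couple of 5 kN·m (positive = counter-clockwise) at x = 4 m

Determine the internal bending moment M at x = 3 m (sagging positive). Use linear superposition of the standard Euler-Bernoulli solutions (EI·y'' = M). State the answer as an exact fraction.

Load 1 — applied couple M₀=10 kN·m at a=8 m (b=L-a=4):
  M_1 = R_Ax - M_A  [x≤a] with R_A=10/9, M_A=10/3 = (10/9)·3 - (10/3) = 0 kN·m
Load 2 — point force P=5 kN at a=24/5 m (b=L-a=36/5):
  M_2 = Pb²(3a+b)x/L³ - Pab²/L²  [x≤a] = 5·(36/5)²·(3·(24/5)+(36/5))·3/12³ - 5·(24/5)·(36/5)²/12² = 27/25 kN·m
Load 3 — applied couple M₀=5 kN·m at a=4 m (b=L-a=8):
  M_3 = R_Ax - M_A  [x≤a] with R_A=5/9, M_A=0 = (5/9)·3 - 0 = 5/3 kN·m
Superposition: M = Σ M_i = 206/75 kN·m ≈ 2.746667 kN·m

M(3) = 206/75 kN·m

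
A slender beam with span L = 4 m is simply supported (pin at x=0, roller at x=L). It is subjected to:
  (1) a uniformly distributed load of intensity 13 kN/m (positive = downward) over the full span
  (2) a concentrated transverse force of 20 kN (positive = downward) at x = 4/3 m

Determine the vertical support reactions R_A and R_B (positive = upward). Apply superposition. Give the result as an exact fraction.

R_A = 118/3 kN, R_B = 98/3 kN

Load 1 — uniform load w=13 kN/m over full span:
  R_A = wL/2 = 13·4/2 = 26 kN
  R_B = wL/2 = 13·4/2 = 26 kN
Load 2 — point force P=20 kN at a=4/3 m (b=L-a=8/3):
  R_A = Pb/L = 20·(8/3)/4 = 40/3 kN
  R_B = Pa/L = 20·(4/3)/4 = 20/3 kN
Superposition: R_A = 118/3 kN, R_B = 98/3 kN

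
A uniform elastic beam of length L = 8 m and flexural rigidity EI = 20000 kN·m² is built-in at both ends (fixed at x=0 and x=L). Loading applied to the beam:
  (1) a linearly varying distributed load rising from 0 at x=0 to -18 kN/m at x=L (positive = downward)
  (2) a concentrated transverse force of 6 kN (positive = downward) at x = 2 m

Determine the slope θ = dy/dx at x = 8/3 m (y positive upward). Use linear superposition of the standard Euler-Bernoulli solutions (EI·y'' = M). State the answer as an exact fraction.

θ(8/3) = 979/675000 rad

Load 1 — triangular load w₀=-18 kN/m (0→w₀ over full span):
  θ_1 = -w₀(2x(L-x)(L-2x)(x+2L)+x²(L-x)²)/(120LEI) = -(-18)·(2·(8/3)·(8-(8/3))·(8-2·(8/3))·((8/3)+2·8)+(8/3)²·(8-(8/3))²)/(120·8·20000) = 128/84375 rad
Load 2 — point force P=6 kN at a=2 m (b=L-a=6):
  θ_2 = Pa²(L-x)(2bL-(3b+a)(L-x))/(2L³EI)  [x>a] = 6·2²·(8-(8/3))·(2·6·8-(3·6+2)·(8-(8/3)))/(2·8³·20000) = -1/15000 rad
Superposition: θ = Σ θ_i = 979/675000 rad ≈ 0.001450 rad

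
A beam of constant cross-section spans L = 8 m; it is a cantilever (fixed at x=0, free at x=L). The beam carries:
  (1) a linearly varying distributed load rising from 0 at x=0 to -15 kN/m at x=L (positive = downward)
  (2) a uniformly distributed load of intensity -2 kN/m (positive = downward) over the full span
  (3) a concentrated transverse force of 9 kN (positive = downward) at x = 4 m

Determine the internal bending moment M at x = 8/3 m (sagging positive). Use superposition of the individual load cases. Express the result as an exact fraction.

M(8/3) = 4924/27 kN·m

Load 1 — triangular load w₀=-15 kN/m (0→w₀ over full span):
  M_1 = w₀Lx/2 - w₀L²/3 - w₀x³/(6L) = (-15)·8·(8/3)/2 - (-15)·8²/3 - (-15)·(8/3)³/(6·8) = 4480/27 kN·m
Load 2 — uniform load w=-2 kN/m over full span:
  M_2 = -w(L-x)²/2 = -(-2)·(8-(8/3))²/2 = 256/9 kN·m
Load 3 — point force P=9 kN at a=4 m (b=L-a=4):
  M_3 = -P(a-x)  [x≤a] = -9·(4-(8/3)) = -12 kN·m
Superposition: M = Σ M_i = 4924/27 kN·m ≈ 182.370370 kN·m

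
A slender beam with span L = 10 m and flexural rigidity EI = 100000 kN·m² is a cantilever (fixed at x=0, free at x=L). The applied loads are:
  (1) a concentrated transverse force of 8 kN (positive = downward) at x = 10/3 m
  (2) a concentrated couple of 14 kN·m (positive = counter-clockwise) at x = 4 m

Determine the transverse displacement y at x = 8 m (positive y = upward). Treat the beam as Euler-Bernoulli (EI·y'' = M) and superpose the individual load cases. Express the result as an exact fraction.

Load 1 — point force P=8 kN at a=10/3 m (b=L-a=20/3):
  y_1 = -Pa²(3x-a)/(6EI)  [x>a] = -8·(10/3)²·(3·8-(10/3))/(6·100000) = -31/10125 m
Load 2 — applied couple M₀=14 kN·m at a=4 m (b=L-a=6):
  y_2 = M₀a(2x-a)/(2EI)  [x>a] = 14·4·(2·8-4)/(2·100000) = 21/6250 m
Superposition: y = Σ y_i = 151/506250 m ≈ 0.000298 m

y(8) = 151/506250 m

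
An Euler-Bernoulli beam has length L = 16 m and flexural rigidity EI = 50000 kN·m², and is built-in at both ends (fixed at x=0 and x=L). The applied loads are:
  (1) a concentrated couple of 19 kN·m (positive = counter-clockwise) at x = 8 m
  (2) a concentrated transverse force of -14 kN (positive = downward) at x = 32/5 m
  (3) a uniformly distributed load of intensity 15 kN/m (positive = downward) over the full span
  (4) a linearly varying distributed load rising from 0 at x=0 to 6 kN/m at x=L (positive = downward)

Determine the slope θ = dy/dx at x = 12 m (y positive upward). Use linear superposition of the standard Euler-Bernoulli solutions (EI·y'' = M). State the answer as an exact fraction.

θ(12) = 263529/25000000 rad

Load 1 — applied couple M₀=19 kN·m at a=8 m (b=L-a=8):
  θ_1 = (R_Ax²/2 - M_Ax - M₀(x-a))/EI  [x>a] with R_A=57/32, M_A=19/4 = ((57/32)·12²/2 - (19/4)·12 - 19·(12-8))/50000 = -19/200000 rad
Load 2 — point force P=-14 kN at a=32/5 m (b=L-a=48/5):
  θ_2 = Pa²(L-x)(2bL-(3b+a)(L-x))/(2L³EI)  [x>a] = (-14)·(32/5)²·(16-12)·(2·(48/5)·16-(3·(48/5)+(32/5))·(16-12))/(2·16³·50000) = -364/390625 rad
Load 3 — uniform load w=15 kN/m over full span:
  θ_3 = -wx(L-x)(L-2x)/(12EI) = -15·12·(16-12)·(16-2·12)/(12·50000) = 6/625 rad
Load 4 — triangular load w₀=6 kN/m (0→w₀ over full span):
  θ_4 = -w₀(2x(L-x)(L-2x)(x+2L)+x²(L-x)²)/(120LEI) = -6·(2·12·(16-12)·(16-2·12)·(12+2·16)+12²·(16-12)²)/(120·16·50000) = 123/62500 rad
Superposition: θ = Σ θ_i = 263529/25000000 rad ≈ 0.010541 rad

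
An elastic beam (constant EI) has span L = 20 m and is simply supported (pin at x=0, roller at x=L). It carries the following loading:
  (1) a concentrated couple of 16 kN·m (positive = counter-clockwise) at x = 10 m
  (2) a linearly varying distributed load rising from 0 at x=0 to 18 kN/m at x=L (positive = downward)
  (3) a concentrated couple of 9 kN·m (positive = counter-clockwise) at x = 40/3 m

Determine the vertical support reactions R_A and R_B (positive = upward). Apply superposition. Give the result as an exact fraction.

R_A = 245/4 kN, R_B = 475/4 kN

Load 1 — applied couple M₀=16 kN·m at a=10 m (b=L-a=10):
  R_A = M₀/L = 16/20 = 4/5 kN
  R_B = -M₀/L = -16/20 = -4/5 kN
Load 2 — triangular load w₀=18 kN/m (0→w₀ over full span):
  R_A = w₀L/6 = 18·20/6 = 60 kN
  R_B = w₀L/3 = 18·20/3 = 120 kN
Load 3 — applied couple M₀=9 kN·m at a=40/3 m (b=L-a=20/3):
  R_A = M₀/L = 9/20 kN
  R_B = -M₀/L = -9/20 kN
Superposition: R_A = 245/4 kN, R_B = 475/4 kN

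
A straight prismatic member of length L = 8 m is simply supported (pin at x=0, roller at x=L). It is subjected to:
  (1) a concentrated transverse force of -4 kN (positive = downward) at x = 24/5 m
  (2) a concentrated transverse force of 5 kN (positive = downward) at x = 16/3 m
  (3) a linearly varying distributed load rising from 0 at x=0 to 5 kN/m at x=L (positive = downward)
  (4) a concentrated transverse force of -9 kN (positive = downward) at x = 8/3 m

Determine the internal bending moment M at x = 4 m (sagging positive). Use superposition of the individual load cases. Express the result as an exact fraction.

M(4) = 124/15 kN·m

Load 1 — point force P=-4 kN at a=24/5 m (b=L-a=16/5):
  M_1 = Pbx/L  [x≤a] = (-4)·(16/5)·4/8 = -32/5 kN·m
Load 2 — point force P=5 kN at a=16/3 m (b=L-a=8/3):
  M_2 = Pbx/L  [x≤a] = 5·(8/3)·4/8 = 20/3 kN·m
Load 3 — triangular load w₀=5 kN/m (0→w₀ over full span):
  M_3 = w₀Lx/6 - w₀x³/(6L) = 5·8·4/6 - 5·4³/(6·8) = 20 kN·m
Load 4 — point force P=-9 kN at a=8/3 m (b=L-a=16/3):
  M_4 = Pa(L-x)/L  [x>a] = (-9)·(8/3)·(8-4)/8 = -12 kN·m
Superposition: M = Σ M_i = 124/15 kN·m ≈ 8.266667 kN·m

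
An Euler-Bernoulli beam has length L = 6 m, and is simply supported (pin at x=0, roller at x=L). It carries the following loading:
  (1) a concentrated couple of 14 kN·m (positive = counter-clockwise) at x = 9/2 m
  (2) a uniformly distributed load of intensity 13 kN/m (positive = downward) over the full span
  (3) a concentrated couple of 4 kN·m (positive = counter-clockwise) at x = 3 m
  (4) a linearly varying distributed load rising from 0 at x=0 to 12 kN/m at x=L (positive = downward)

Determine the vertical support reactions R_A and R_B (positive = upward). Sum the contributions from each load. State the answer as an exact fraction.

R_A = 54 kN, R_B = 60 kN

Load 1 — applied couple M₀=14 kN·m at a=9/2 m (b=L-a=3/2):
  R_A = M₀/L = 14/6 = 7/3 kN
  R_B = -M₀/L = -14/6 = -7/3 kN
Load 2 — uniform load w=13 kN/m over full span:
  R_A = wL/2 = 13·6/2 = 39 kN
  R_B = wL/2 = 13·6/2 = 39 kN
Load 3 — applied couple M₀=4 kN·m at a=3 m (b=L-a=3):
  R_A = M₀/L = 4/6 = 2/3 kN
  R_B = -M₀/L = -4/6 = -2/3 kN
Load 4 — triangular load w₀=12 kN/m (0→w₀ over full span):
  R_A = w₀L/6 = 12·6/6 = 12 kN
  R_B = w₀L/3 = 12·6/3 = 24 kN
Superposition: R_A = 54 kN, R_B = 60 kN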